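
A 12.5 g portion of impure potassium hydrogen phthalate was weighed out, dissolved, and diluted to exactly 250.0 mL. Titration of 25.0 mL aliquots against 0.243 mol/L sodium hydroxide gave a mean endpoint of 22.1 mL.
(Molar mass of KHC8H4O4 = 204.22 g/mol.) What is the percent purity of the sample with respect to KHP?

87.7 %

KHC8H4O4 + NaOH → KNaC8H4O4 + H2O
n(NaOH) per titration = 0.0221 × 0.243 = 5.37 × 10^-3 mol
n(KHC8H4O4) in each aliquot = 5.37 × 10^-3 mol (1:1 ratio)
n(KHC8H4O4) in the whole flask = 5.37 × 10^-3 × 250.0/25.0 = 0.0537 mol
mass of KHC8H4O4 = 0.0537 × 204.22 = 11.0 g
% KHC8H4O4 = 11.0 / 12.5 × 100 = 87.7 %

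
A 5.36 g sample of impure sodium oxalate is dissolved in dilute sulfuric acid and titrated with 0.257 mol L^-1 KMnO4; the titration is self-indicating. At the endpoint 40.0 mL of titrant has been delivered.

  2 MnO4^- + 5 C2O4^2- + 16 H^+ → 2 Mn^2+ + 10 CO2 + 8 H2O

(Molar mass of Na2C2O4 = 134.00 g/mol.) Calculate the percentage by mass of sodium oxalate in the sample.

64.2 %

n(KMnO4) = 0.0400 L × 0.257 mol/L = 0.0103 mol
From the 5:2 ratio, n(Na2C2O4) = 5/2 × 0.0103 = 0.0257 mol
mass of Na2C2O4 = 0.0257 × 134.00 g/mol = 3.44 g
% Na2C2O4 = 3.44 / 5.36 × 100 = 64.2 %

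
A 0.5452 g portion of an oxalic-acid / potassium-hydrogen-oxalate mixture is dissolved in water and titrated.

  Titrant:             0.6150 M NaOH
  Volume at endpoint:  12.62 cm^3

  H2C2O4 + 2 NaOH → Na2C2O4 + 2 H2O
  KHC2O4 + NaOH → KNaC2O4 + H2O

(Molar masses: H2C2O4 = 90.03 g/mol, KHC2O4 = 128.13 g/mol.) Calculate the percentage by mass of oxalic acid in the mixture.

44.63 %

n(NaOH) = 0.01262 × 0.6150 = 7.761 × 10^-3 mol
Let x = n(H2C2O4), y = n(KHC2O4).
Titrant: 2x + 1y = 7.761 × 10^-3;  mass: 90.03x + 128.13y = 0.5452
Solving, x = 2.703 × 10^-3 mol, y = 2.356 × 10^-3 mol
mass of H2C2O4 = 2.703 × 10^-3 × 90.03 = 0.2433 g
% H2C2O4 = 0.2433 / 0.5452 × 100 = 44.63 %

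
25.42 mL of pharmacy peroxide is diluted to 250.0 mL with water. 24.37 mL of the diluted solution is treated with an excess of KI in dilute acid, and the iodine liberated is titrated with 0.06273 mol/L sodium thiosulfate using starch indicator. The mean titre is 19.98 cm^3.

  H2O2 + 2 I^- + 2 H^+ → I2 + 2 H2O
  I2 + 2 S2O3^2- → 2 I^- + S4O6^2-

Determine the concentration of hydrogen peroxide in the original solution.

n(S2O3^2-) = 0.01998 × 0.06273 = 1.253 × 10^-3 mol
n(I2) = n(S2O3^2-)/2 = 6.267 × 10^-4 mol
n(H2O2) in the aliquot = 6.267 × 10^-4 mol (1:1 ratio)
[H2O2]_dilute = 6.267 × 10^-4 / 0.02437 = 0.02571 mol/L
[H2O2]_original = 0.02571 × 250.0/25.42 = 0.2529 mol/L

0.2529 mol/L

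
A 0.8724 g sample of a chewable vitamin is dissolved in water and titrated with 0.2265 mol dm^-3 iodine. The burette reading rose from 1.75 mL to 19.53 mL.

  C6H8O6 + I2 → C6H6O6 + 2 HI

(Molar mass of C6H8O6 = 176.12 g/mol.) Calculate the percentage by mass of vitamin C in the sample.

n(I2) = 0.01778 L × 0.2265 mol/L = 4.027 × 10^-3 mol
n(C6H8O6) = 4.027 × 10^-3 mol (1:1 ratio)
mass of C6H8O6 = 4.027 × 10^-3 × 176.12 g/mol = 0.7093 g
% C6H8O6 = 0.7093 / 0.8724 × 100 = 81.30 %

81.30 %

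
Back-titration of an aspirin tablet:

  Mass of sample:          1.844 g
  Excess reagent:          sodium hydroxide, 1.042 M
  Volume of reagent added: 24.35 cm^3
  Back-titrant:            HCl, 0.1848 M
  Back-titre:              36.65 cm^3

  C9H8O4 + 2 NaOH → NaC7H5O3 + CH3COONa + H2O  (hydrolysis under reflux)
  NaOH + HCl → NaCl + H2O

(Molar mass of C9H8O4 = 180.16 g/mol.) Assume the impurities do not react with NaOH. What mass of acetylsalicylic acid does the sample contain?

1.675 g

n(NaOH) added = 0.02435 × 1.042 = 0.02537 mol
n(HCl) used in back-titration = 0.03665 × 0.1848 = 6.773 × 10^-3 mol
n(NaOH) left over = 6.773 × 10^-3 mol (1:1 ratio)
n(NaOH) consumed by analyte = 0.02537 − 6.773 × 10^-3 = 0.01860 mol
From the 1:2 ratio, n(C9H8O4) = 1/2 × 0.01860 = 9.300 × 10^-3 mol
mass of C9H8O4 = 9.300 × 10^-3 × 180.16 = 1.675 g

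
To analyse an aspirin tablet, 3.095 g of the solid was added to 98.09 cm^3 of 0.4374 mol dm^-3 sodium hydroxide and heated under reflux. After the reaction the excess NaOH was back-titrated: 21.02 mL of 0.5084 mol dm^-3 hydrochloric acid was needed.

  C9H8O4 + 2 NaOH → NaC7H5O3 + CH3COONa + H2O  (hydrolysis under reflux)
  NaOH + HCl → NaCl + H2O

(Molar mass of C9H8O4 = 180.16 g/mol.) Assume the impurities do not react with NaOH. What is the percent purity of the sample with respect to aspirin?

n(NaOH) added = 0.09809 × 0.4374 = 0.04290 mol
n(HCl) used in back-titration = 0.02102 × 0.5084 = 0.01069 mol
n(NaOH) left over = 0.01069 mol (1:1 ratio)
n(NaOH) consumed by analyte = 0.04290 − 0.01069 = 0.03222 mol
From the 1:2 ratio, n(C9H8O4) = 1/2 × 0.03222 = 0.01611 mol
mass of C9H8O4 = 0.01611 × 180.16 = 2.902 g
% C9H8O4 = 2.902 / 3.095 × 100 = 93.77 %

93.77 %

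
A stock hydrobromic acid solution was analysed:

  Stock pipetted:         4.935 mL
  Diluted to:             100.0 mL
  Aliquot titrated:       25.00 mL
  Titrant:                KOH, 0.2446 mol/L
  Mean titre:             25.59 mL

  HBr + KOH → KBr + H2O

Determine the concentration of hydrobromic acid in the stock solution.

n(KOH) = 0.02559 × 0.2446 = 6.259 × 10^-3 mol
n(HBr) in the aliquot = 6.259 × 10^-3 mol (1:1 ratio)
[HBr]_dilute = 6.259 × 10^-3 / 0.02500 = 0.2504 mol/L
Dilution factor = 100.0 / 4.935 = 20.26
[HBr]_stock = 0.2504 × 20.26 = 5.073 mol/L

5.073 mol/L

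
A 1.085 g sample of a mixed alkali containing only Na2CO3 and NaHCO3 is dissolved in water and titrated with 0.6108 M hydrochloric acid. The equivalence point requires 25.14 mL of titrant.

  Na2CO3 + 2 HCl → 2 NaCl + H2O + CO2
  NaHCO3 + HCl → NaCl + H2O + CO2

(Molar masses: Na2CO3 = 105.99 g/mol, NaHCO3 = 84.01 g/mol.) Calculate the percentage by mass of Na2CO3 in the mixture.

n(HCl) = 0.02514 × 0.6108 = 0.01536 mol
Let x = n(Na2CO3), y = n(NaHCO3).
Titrant: 2x + 1y = 0.01536;  mass: 105.99x + 84.01y = 1.085
Solving, x = 3.305 × 10^-3 mol, y = 8.745 × 10^-3 mol
mass of Na2CO3 = 3.305 × 10^-3 × 105.99 = 0.3503 g
% Na2CO3 = 0.3503 / 1.085 × 100 = 32.29 %

32.29 %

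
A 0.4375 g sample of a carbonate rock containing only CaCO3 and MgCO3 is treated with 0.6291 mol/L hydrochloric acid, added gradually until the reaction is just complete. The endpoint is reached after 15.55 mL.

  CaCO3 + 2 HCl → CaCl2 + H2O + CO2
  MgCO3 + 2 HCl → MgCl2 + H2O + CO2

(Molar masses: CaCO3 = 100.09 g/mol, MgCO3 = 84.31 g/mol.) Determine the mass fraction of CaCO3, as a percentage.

n(HCl) = 0.01555 × 0.6291 = 9.783 × 10^-3 mol
Let x = n(CaCO3), y = n(MgCO3).
Titrant: 2x + 2y = 9.783 × 10^-3;  mass: 100.09x + 84.31y = 0.4375
Solving, x = 1.592 × 10^-3 mol, y = 3.299 × 10^-3 mol
mass of CaCO3 = 1.592 × 10^-3 × 100.09 = 0.1593 g
% CaCO3 = 0.1593 / 0.4375 × 100 = 36.42 %

36.42 %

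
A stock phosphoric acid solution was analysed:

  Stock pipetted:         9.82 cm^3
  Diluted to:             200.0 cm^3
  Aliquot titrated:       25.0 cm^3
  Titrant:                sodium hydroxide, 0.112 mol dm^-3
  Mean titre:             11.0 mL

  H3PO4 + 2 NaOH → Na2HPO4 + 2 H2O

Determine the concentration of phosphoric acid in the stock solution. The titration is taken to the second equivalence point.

n(NaOH) = 0.0110 × 0.112 = 1.23 × 10^-3 mol
From the 1:2 ratio, n(H3PO4) in the aliquot = 1/2 × 1.23 × 10^-3 = 6.16 × 10^-4 mol
[H3PO4]_dilute = 6.16 × 10^-4 / 0.0250 = 0.0246 mol/L
Dilution factor = 200.0 / 9.82 = 20.37
[H3PO4]_stock = 0.0246 × 20.37 = 0.502 mol/L

0.502 mol/L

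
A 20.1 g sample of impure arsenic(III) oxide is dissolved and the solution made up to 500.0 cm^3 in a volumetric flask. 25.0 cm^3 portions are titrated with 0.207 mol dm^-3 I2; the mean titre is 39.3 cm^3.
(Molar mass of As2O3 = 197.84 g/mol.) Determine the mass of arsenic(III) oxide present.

As2O3 + 2 I2 + 2 H2O → As2O5 + 4 HI
n(I2) per titration = 0.0393 × 0.207 = 8.14 × 10^-3 mol
From the 1:2 ratio, n(As2O3) in each aliquot = 1/2 × 8.14 × 10^-3 = 4.07 × 10^-3 mol
n(As2O3) in the whole flask = 4.07 × 10^-3 × 500.0/25.0 = 0.0814 mol
mass of As2O3 = 0.0814 × 197.84 = 16.1 g

16.1 g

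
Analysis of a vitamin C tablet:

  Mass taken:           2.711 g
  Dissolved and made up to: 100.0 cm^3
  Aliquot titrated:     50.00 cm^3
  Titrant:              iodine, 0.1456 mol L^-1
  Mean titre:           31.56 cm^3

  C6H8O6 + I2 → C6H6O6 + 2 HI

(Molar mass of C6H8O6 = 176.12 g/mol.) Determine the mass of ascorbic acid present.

n(I2) per titration = 0.03156 × 0.1456 = 4.595 × 10^-3 mol
n(C6H8O6) in each aliquot = 4.595 × 10^-3 mol (1:1 ratio)
n(C6H8O6) in the whole flask = 4.595 × 10^-3 × 100.0/50.00 = 9.190 × 10^-3 mol
mass of C6H8O6 = 9.190 × 10^-3 × 176.12 = 1.619 g

1.619 g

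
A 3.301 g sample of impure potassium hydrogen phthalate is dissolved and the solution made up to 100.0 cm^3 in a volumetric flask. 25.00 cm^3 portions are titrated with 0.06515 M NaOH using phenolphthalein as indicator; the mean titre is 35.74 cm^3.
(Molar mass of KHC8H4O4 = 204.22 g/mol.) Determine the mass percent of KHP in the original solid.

57.62 %

KHC8H4O4 + NaOH → KNaC8H4O4 + H2O
n(NaOH) per titration = 0.03574 × 0.06515 = 2.328 × 10^-3 mol
n(KHC8H4O4) in each aliquot = 2.328 × 10^-3 mol (1:1 ratio)
n(KHC8H4O4) in the whole flask = 2.328 × 10^-3 × 100.0/25.00 = 9.314 × 10^-3 mol
mass of KHC8H4O4 = 9.314 × 10^-3 × 204.22 = 1.902 g
% KHC8H4O4 = 1.902 / 3.301 × 100 = 57.62 %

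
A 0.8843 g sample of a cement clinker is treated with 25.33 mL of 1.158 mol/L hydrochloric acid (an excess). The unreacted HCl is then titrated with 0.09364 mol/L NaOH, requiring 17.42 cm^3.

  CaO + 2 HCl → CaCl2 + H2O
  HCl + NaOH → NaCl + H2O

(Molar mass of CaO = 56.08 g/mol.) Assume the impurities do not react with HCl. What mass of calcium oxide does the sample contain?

0.7767 g

n(HCl) added = 0.02533 × 1.158 = 0.02933 mol
n(NaOH) used in back-titration = 0.01742 × 0.09364 = 1.631 × 10^-3 mol
n(HCl) left over = 1.631 × 10^-3 mol (1:1 ratio)
n(HCl) consumed by analyte = 0.02933 − 1.631 × 10^-3 = 0.02770 mol
From the 1:2 ratio, n(CaO) = 1/2 × 0.02770 = 0.01385 mol
mass of CaO = 0.01385 × 56.08 = 0.7767 g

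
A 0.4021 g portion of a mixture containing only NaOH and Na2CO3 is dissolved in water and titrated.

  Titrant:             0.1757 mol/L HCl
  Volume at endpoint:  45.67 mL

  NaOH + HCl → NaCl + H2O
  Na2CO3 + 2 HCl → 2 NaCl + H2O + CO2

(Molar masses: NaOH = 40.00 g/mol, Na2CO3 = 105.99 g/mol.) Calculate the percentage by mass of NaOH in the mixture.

n(HCl) = 0.04567 × 0.1757 = 8.024 × 10^-3 mol
Let x = n(NaOH), y = n(Na2CO3).
Titrant: 1x + 2y = 8.024 × 10^-3;  mass: 40.00x + 105.99y = 0.4021
Solving, x = 1.781 × 10^-3 mol, y = 3.122 × 10^-3 mol
mass of NaOH = 1.781 × 10^-3 × 40.00 = 0.07124 g
% NaOH = 0.07124 / 0.4021 × 100 = 17.72 %

17.72 %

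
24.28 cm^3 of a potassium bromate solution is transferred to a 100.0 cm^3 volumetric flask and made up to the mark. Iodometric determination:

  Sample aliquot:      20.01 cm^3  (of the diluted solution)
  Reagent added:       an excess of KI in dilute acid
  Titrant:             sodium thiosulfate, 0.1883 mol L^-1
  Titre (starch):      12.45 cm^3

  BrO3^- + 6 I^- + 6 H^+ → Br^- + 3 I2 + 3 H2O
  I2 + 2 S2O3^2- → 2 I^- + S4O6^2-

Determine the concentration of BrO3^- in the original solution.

n(S2O3^2-) = 0.01245 × 0.1883 = 2.344 × 10^-3 mol
n(I2) = n(S2O3^2-)/2 = 1.172 × 10^-3 mol
From the 1:3 ratio, n(BrO3^-) in the aliquot = 1/3 × 1.172 × 10^-3 = 3.907 × 10^-4 mol
[BrO3^-]_dilute = 3.907 × 10^-4 / 0.02001 = 0.01953 mol/L
[BrO3^-]_original = 0.01953 × 100.0/24.28 = 0.08042 mol/L

0.08042 mol/L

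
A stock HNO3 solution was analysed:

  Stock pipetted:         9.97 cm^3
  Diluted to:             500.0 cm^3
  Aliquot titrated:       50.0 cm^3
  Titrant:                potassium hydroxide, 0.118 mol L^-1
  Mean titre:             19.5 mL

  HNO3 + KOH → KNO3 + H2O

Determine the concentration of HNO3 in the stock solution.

n(KOH) = 0.0195 × 0.118 = 2.30 × 10^-3 mol
n(HNO3) in the aliquot = 2.30 × 10^-3 mol (1:1 ratio)
[HNO3]_dilute = 2.30 × 10^-3 / 0.0500 = 0.0460 mol/L
Dilution factor = 500.0 / 9.97 = 50.15
[HNO3]_stock = 0.0460 × 50.15 = 2.31 mol/L

2.31 mol/L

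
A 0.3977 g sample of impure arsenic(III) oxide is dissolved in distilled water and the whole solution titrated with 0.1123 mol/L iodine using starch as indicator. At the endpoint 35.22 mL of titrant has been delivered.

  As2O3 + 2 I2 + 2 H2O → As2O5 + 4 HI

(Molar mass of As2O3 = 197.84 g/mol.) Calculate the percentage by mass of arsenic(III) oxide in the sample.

98.38 %

n(I2) = 0.03522 L × 0.1123 mol/L = 3.955 × 10^-3 mol
From the 1:2 ratio, n(As2O3) = 1/2 × 3.955 × 10^-3 = 1.978 × 10^-3 mol
mass of As2O3 = 1.978 × 10^-3 × 197.84 g/mol = 0.3912 g
% As2O3 = 0.3912 / 0.3977 × 100 = 98.38 %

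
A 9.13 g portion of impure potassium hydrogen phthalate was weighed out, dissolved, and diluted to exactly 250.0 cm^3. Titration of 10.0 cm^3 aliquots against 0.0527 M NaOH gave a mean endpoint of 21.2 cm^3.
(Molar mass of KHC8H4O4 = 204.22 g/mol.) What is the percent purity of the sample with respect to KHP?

KHC8H4O4 + NaOH → KNaC8H4O4 + H2O
n(NaOH) per titration = 0.0212 × 0.0527 = 1.12 × 10^-3 mol
n(KHC8H4O4) in each aliquot = 1.12 × 10^-3 mol (1:1 ratio)
n(KHC8H4O4) in the whole flask = 1.12 × 10^-3 × 250.0/10.0 = 0.0279 mol
mass of KHC8H4O4 = 0.0279 × 204.22 = 5.70 g
% KHC8H4O4 = 5.70 / 9.13 × 100 = 62.5 %

62.5 %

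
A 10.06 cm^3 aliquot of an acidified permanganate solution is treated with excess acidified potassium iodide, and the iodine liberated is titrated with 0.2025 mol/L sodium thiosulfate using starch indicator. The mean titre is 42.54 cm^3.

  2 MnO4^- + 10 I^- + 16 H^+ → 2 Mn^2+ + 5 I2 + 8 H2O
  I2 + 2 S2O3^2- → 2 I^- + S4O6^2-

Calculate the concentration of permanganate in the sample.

0.1713 mol/L

n(S2O3^2-) = 0.04254 × 0.2025 = 8.614 × 10^-3 mol
n(I2) = n(S2O3^2-)/2 = 4.307 × 10^-3 mol
From the 2:5 ratio, n(MnO4^-) in the aliquot = 2/5 × 4.307 × 10^-3 = 1.723 × 10^-3 mol
[MnO4^-] = 1.723 × 10^-3 / 0.01006 = 0.1713 mol/L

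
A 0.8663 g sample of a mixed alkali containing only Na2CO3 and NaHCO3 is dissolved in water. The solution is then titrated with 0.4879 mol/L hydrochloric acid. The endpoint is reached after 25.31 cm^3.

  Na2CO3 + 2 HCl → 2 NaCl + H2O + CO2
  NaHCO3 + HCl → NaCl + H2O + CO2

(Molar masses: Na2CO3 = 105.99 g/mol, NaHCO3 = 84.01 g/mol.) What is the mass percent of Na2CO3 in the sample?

n(HCl) = 0.02531 × 0.4879 = 0.01235 mol
Let x = n(Na2CO3), y = n(NaHCO3).
Titrant: 2x + 1y = 0.01235;  mass: 105.99x + 84.01y = 0.8663
Solving, x = 2.759 × 10^-3 mol, y = 6.831 × 10^-3 mol
mass of Na2CO3 = 2.759 × 10^-3 × 105.99 = 0.2924 g
% Na2CO3 = 0.2924 / 0.8663 × 100 = 33.75 %

33.75 %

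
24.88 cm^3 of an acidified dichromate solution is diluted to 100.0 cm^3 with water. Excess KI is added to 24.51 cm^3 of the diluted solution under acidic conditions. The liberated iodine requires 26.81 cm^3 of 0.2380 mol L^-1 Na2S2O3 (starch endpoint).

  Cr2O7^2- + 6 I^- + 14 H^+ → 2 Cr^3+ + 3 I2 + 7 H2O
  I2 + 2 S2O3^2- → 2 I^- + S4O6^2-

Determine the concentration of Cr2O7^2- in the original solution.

0.1744 mol/L

n(S2O3^2-) = 0.02681 × 0.2380 = 6.381 × 10^-3 mol
n(I2) = n(S2O3^2-)/2 = 3.190 × 10^-3 mol
From the 1:3 ratio, n(Cr2O7^2-) in the aliquot = 1/3 × 3.190 × 10^-3 = 1.063 × 10^-3 mol
[Cr2O7^2-]_dilute = 1.063 × 10^-3 / 0.02451 = 0.04339 mol/L
[Cr2O7^2-]_original = 0.04339 × 100.0/24.88 = 0.1744 mol/L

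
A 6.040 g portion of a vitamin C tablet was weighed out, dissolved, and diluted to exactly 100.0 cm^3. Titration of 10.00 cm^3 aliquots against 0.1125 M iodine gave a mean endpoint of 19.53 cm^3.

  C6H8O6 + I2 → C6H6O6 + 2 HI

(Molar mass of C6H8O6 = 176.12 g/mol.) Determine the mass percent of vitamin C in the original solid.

64.07 %

n(I2) per titration = 0.01953 × 0.1125 = 2.197 × 10^-3 mol
n(C6H8O6) in each aliquot = 2.197 × 10^-3 mol (1:1 ratio)
n(C6H8O6) in the whole flask = 2.197 × 10^-3 × 100.0/10.00 = 0.02197 mol
mass of C6H8O6 = 0.02197 × 176.12 = 3.870 g
% C6H8O6 = 3.870 / 6.040 × 100 = 64.07 %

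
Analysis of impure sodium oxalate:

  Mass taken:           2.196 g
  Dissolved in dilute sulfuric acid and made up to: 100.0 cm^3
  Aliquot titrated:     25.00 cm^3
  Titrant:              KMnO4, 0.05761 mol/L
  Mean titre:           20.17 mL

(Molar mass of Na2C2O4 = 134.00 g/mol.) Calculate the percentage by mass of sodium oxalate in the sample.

70.90 %

2 MnO4^- + 5 C2O4^2- + 16 H^+ → 2 Mn^2+ + 10 CO2 + 8 H2O
n(KMnO4) per titration = 0.02017 × 0.05761 = 1.162 × 10^-3 mol
From the 5:2 ratio, n(Na2C2O4) in each aliquot = 5/2 × 1.162 × 10^-3 = 2.905 × 10^-3 mol
n(Na2C2O4) in the whole flask = 2.905 × 10^-3 × 100.0/25.00 = 0.01162 mol
mass of Na2C2O4 = 0.01162 × 134.00 = 1.557 g
% Na2C2O4 = 1.557 / 2.196 × 100 = 70.90 %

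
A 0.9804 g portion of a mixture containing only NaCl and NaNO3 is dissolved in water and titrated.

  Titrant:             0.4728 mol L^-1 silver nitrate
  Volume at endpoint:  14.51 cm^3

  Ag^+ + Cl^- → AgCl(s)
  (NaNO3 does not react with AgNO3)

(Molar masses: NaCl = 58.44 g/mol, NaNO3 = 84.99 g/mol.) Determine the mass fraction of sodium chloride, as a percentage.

n(AgNO3) = 0.01451 × 0.4728 = 6.860 × 10^-3 mol
Let x = n(NaCl), y = n(NaNO3).
Titrant: 1x = 6.860 × 10^-3;  mass: 58.44x + 84.99y = 0.9804
Solving, x = 6.860 × 10^-3 mol, y = 6.818 × 10^-3 mol
mass of NaCl = 6.860 × 10^-3 × 58.44 = 0.4009 g
% NaCl = 0.4009 / 0.9804 × 100 = 40.89 %

40.89 %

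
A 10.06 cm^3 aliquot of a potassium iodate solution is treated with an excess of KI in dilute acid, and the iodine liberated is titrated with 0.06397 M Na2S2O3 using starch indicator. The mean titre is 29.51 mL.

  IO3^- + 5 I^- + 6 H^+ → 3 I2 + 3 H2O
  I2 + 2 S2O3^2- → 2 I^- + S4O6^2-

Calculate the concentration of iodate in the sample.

0.03127 M

n(S2O3^2-) = 0.02951 × 0.06397 = 1.888 × 10^-3 mol
n(I2) = n(S2O3^2-)/2 = 9.439 × 10^-4 mol
From the 1:3 ratio, n(IO3^-) in the aliquot = 1/3 × 9.439 × 10^-4 = 3.146 × 10^-4 mol
[IO3^-] = 3.146 × 10^-4 / 0.01006 = 0.03127 mol/L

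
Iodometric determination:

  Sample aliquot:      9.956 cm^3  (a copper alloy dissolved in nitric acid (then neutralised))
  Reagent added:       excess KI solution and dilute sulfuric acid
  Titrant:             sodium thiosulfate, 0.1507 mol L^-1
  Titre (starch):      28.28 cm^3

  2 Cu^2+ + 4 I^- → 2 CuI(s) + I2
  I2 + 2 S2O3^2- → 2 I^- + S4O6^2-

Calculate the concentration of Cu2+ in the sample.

n(S2O3^2-) = 0.02828 × 0.1507 = 4.262 × 10^-3 mol
n(I2) = n(S2O3^2-)/2 = 2.131 × 10^-3 mol
From the 2:1 ratio, n(Cu2+) in the aliquot = 2/1 × 2.131 × 10^-3 = 4.262 × 10^-3 mol
[Cu2+] = 4.262 × 10^-3 / 0.009956 = 0.4281 mol/L

0.4281 mol/L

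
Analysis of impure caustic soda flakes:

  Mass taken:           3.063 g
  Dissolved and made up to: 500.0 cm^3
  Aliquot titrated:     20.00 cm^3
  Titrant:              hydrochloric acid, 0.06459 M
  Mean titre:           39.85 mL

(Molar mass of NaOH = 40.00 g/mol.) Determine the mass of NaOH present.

NaOH + HCl → NaCl + H2O
n(HCl) per titration = 0.03985 × 0.06459 = 2.574 × 10^-3 mol
n(NaOH) in each aliquot = 2.574 × 10^-3 mol (1:1 ratio)
n(NaOH) in the whole flask = 2.574 × 10^-3 × 500.0/20.00 = 0.06435 mol
mass of NaOH = 0.06435 × 40.00 = 2.574 g

2.574 g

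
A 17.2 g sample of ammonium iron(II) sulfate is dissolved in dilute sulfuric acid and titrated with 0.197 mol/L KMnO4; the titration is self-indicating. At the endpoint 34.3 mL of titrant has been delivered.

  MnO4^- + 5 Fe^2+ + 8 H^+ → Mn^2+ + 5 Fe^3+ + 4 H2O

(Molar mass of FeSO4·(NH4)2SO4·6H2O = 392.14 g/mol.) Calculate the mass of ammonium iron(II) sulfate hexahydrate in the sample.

13.2 g

n(KMnO4) = 0.0343 L × 0.197 mol/L = 6.76 × 10^-3 mol
From the 5:1 ratio, n(FeSO4·(NH4)2SO4·6H2O) = 5/1 × 6.76 × 10^-3 = 0.0338 mol
mass of FeSO4·(NH4)2SO4·6H2O = 0.0338 × 392.14 g/mol = 13.2 g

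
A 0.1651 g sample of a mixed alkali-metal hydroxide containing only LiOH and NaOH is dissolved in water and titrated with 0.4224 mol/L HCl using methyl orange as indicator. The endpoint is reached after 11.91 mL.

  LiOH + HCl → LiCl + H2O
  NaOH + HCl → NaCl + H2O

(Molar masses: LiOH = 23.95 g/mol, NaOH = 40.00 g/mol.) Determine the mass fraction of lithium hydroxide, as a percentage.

n(HCl) = 0.01191 × 0.4224 = 5.031 × 10^-3 mol
Let x = n(LiOH), y = n(NaOH).
Titrant: 1x + 1y = 5.031 × 10^-3;  mass: 23.95x + 40.00y = 0.1651
Solving, x = 2.251 × 10^-3 mol, y = 2.780 × 10^-3 mol
mass of LiOH = 2.251 × 10^-3 × 23.95 = 0.05392 g
% LiOH = 0.05392 / 0.1651 × 100 = 32.66 %

32.66 %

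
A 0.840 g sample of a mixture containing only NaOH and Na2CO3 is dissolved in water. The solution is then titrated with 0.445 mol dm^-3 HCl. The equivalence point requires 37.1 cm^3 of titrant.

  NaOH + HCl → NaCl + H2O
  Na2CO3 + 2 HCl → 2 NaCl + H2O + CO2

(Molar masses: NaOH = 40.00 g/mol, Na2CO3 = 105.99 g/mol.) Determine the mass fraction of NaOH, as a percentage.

n(HCl) = 0.0371 × 0.445 = 0.0165 mol
Let x = n(NaOH), y = n(Na2CO3).
Titrant: 1x + 2y = 0.0165;  mass: 40.00x + 105.99y = 0.840
Solving, x = 2.69 × 10^-3 mol, y = 6.91 × 10^-3 mol
mass of NaOH = 2.69 × 10^-3 × 40.00 = 0.107 g
% NaOH = 0.107 / 0.840 × 100 = 12.8 %

12.8 %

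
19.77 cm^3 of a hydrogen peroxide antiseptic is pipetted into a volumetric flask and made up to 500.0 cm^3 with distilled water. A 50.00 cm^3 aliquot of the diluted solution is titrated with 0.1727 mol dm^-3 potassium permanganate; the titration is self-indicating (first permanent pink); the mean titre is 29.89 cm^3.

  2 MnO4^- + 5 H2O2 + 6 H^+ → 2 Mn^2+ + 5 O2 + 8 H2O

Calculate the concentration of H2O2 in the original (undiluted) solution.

n(KMnO4) = 0.02989 × 0.1727 = 5.162 × 10^-3 mol
From the 5:2 ratio, n(H2O2) in the aliquot = 5/2 × 5.162 × 10^-3 = 0.01291 mol
[H2O2]_dilute = 0.01291 / 0.05000 = 0.2581 mol/L
Dilution factor = 500.0 / 19.77 = 25.29
[H2O2]_stock = 0.2581 × 25.29 = 6.528 mol/L

6.528 mol/L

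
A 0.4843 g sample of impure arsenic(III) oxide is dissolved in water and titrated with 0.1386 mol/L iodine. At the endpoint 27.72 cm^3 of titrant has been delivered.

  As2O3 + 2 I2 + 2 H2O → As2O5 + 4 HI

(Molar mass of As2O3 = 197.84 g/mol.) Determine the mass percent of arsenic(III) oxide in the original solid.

78.47 %

n(I2) = 0.02772 L × 0.1386 mol/L = 3.842 × 10^-3 mol
From the 1:2 ratio, n(As2O3) = 1/2 × 3.842 × 10^-3 = 1.921 × 10^-3 mol
mass of As2O3 = 1.921 × 10^-3 × 197.84 g/mol = 0.3800 g
% As2O3 = 0.3800 / 0.4843 × 100 = 78.47 %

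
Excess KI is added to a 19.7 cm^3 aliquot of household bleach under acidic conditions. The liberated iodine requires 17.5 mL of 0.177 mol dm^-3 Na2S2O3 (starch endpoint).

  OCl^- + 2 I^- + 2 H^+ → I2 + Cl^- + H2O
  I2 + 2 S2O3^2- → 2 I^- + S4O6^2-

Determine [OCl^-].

n(S2O3^2-) = 0.0175 × 0.177 = 3.10 × 10^-3 mol
n(I2) = n(S2O3^2-)/2 = 1.55 × 10^-3 mol
n(OCl^-) in the aliquot = 1.55 × 10^-3 mol (1:1 ratio)
[OCl^-] = 1.55 × 10^-3 / 0.0197 = 0.0786 mol/L

0.0786 mol/L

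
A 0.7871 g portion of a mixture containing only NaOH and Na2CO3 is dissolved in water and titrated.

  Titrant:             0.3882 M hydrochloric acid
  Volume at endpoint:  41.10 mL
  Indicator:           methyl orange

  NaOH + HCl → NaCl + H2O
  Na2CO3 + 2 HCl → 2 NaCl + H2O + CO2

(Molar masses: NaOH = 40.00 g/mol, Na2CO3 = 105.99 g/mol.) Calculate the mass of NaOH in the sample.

0.1799 g

n(HCl) = 0.04110 × 0.3882 = 0.01596 mol
Let x = n(NaOH), y = n(Na2CO3).
Titrant: 1x + 2y = 0.01596;  mass: 40.00x + 105.99y = 0.7871
Solving, x = 4.497 × 10^-3 mol, y = 5.729 × 10^-3 mol
mass of NaOH = 4.497 × 10^-3 × 40.00 = 0.1799 g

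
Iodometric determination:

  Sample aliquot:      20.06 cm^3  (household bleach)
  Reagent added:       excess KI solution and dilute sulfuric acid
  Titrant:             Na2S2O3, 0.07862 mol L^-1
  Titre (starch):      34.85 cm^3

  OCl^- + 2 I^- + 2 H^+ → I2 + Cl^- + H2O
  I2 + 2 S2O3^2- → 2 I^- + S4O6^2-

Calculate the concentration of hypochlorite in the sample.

n(S2O3^2-) = 0.03485 × 0.07862 = 2.740 × 10^-3 mol
n(I2) = n(S2O3^2-)/2 = 1.370 × 10^-3 mol
n(OCl^-) in the aliquot = 1.370 × 10^-3 mol (1:1 ratio)
[OCl^-] = 1.370 × 10^-3 / 0.02006 = 0.06829 mol/L

0.06829 mol/L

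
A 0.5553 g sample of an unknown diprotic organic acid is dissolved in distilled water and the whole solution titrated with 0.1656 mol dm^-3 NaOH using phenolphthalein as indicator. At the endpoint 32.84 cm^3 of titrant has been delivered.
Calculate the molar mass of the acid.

204.2 g/mol

n(NaOH) = 0.03284 L × 0.1656 mol/L = 5.438 × 10^-3 mol
From the 1:2 ratio, n(H2A) = 1/2 × 5.438 × 10^-3 = 2.719 × 10^-3 mol
M = m / n = 0.5553 g / 2.719 × 10^-3 mol = 204.2 g/mol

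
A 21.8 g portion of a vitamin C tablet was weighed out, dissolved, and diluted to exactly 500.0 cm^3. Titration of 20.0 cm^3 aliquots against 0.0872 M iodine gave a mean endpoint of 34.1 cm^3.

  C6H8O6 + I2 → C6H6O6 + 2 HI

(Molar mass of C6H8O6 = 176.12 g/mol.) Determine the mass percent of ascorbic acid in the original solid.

n(I2) per titration = 0.0341 × 0.0872 = 2.97 × 10^-3 mol
n(C6H8O6) in each aliquot = 2.97 × 10^-3 mol (1:1 ratio)
n(C6H8O6) in the whole flask = 2.97 × 10^-3 × 500.0/20.0 = 0.0743 mol
mass of C6H8O6 = 0.0743 × 176.12 = 13.1 g
% C6H8O6 = 13.1 / 21.8 × 100 = 60.1 %

60.1 %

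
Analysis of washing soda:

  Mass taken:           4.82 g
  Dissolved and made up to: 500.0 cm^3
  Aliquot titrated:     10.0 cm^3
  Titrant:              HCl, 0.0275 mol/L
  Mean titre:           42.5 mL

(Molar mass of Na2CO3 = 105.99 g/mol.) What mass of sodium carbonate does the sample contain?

Na2CO3 + 2 HCl → 2 NaCl + H2O + CO2
n(HCl) per titration = 0.0425 × 0.0275 = 1.17 × 10^-3 mol
From the 1:2 ratio, n(Na2CO3) in each aliquot = 1/2 × 1.17 × 10^-3 = 5.84 × 10^-4 mol
n(Na2CO3) in the whole flask = 5.84 × 10^-4 × 500.0/10.0 = 0.0292 mol
mass of Na2CO3 = 0.0292 × 105.99 = 3.10 g

3.10 g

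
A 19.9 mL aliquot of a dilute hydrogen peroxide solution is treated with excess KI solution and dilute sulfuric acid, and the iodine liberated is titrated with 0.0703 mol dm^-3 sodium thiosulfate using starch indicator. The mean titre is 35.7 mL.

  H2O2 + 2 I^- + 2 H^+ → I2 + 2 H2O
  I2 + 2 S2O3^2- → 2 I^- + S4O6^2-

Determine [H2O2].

n(S2O3^2-) = 0.0357 × 0.0703 = 2.51 × 10^-3 mol
n(I2) = n(S2O3^2-)/2 = 1.25 × 10^-3 mol
n(H2O2) in the aliquot = 1.25 × 10^-3 mol (1:1 ratio)
[H2O2] = 1.25 × 10^-3 / 0.0199 = 0.0631 mol/L

0.0631 mol/L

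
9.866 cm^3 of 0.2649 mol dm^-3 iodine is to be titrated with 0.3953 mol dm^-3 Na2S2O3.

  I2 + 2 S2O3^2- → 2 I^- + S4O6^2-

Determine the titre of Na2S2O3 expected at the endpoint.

n(I2) = 0.009866 L × 0.2649 mol/L = 2.614 × 10^-3 mol
From the 2:1 stoichiometry, n(Na2S2O3) = 2/1 × 2.614 × 10^-3 = 5.227 × 10^-3 mol
V(Na2S2O3) = 5.227 × 10^-3 mol / 0.3953 mol/L = 0.01322 L = 13.22 mL

13.22 mL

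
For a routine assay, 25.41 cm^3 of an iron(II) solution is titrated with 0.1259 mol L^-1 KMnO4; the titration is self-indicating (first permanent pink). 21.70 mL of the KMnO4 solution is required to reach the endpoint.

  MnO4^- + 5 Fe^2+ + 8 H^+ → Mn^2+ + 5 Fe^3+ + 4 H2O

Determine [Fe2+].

0.5376 mol/L

n(KMnO4) = 0.02170 L × 0.1259 mol/L = 2.732 × 10^-3 mol
From the 5:1 mole ratio, n(Fe2+) = 5/1 × 2.732 × 10^-3 = 0.01366 mol
[Fe2+] = 0.01366 mol / 0.02541 L = 0.5376 mol/L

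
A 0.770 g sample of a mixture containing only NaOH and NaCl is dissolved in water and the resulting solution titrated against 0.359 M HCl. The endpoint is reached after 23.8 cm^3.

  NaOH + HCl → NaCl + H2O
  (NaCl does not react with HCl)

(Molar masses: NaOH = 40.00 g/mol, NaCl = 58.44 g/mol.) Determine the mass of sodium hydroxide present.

n(HCl) = 0.0238 × 0.359 = 8.54 × 10^-3 mol
Let x = n(NaOH), y = n(NaCl).
Titrant: 1x = 8.54 × 10^-3;  mass: 40.00x + 58.44y = 0.770
Solving, x = 8.54 × 10^-3 mol, y = 7.33 × 10^-3 mol
mass of NaOH = 8.54 × 10^-3 × 40.00 = 0.342 g

0.342 g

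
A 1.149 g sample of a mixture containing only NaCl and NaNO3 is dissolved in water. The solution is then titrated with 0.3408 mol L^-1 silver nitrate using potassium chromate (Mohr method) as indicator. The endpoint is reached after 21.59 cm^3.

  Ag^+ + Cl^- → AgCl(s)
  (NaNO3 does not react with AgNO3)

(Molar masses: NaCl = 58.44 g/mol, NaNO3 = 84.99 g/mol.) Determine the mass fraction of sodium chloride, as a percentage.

n(AgNO3) = 0.02159 × 0.3408 = 7.358 × 10^-3 mol
Let x = n(NaCl), y = n(NaNO3).
Titrant: 1x = 7.358 × 10^-3;  mass: 58.44x + 84.99y = 1.149
Solving, x = 7.358 × 10^-3 mol, y = 8.460 × 10^-3 mol
mass of NaCl = 7.358 × 10^-3 × 58.44 = 0.4300 g
% NaCl = 0.4300 / 1.149 × 100 = 37.42 %

37.42 %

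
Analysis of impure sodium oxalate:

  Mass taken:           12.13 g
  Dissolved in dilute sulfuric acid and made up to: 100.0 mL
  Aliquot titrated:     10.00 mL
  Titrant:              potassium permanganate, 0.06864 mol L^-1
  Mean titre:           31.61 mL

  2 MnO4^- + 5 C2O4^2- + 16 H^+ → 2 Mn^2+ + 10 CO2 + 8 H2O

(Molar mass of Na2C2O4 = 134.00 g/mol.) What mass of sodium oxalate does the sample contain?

n(KMnO4) per titration = 0.03161 × 0.06864 = 2.170 × 10^-3 mol
From the 5:2 ratio, n(Na2C2O4) in each aliquot = 5/2 × 2.170 × 10^-3 = 5.424 × 10^-3 mol
n(Na2C2O4) in the whole flask = 5.424 × 10^-3 × 100.0/10.00 = 0.05424 mol
mass of Na2C2O4 = 0.05424 × 134.00 = 7.269 g

7.269 g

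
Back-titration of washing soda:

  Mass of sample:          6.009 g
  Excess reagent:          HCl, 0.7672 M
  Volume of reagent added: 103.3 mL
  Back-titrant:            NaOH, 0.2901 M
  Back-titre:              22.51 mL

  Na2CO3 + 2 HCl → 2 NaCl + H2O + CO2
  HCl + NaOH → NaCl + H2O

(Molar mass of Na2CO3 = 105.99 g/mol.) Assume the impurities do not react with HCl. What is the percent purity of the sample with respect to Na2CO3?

n(HCl) added = 0.1033 × 0.7672 = 0.07925 mol
n(NaOH) used in back-titration = 0.02251 × 0.2901 = 6.530 × 10^-3 mol
n(HCl) left over = 6.530 × 10^-3 mol (1:1 ratio)
n(HCl) consumed by analyte = 0.07925 − 6.530 × 10^-3 = 0.07272 mol
From the 1:2 ratio, n(Na2CO3) = 1/2 × 0.07272 = 0.03636 mol
mass of Na2CO3 = 0.03636 × 105.99 = 3.854 g
% Na2CO3 = 3.854 / 6.009 × 100 = 64.14 %

64.14 %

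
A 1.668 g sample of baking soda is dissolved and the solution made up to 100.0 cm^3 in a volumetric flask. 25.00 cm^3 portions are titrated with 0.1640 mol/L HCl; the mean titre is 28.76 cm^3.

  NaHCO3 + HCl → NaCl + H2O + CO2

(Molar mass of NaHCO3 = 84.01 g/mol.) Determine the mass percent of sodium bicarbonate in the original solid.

95.02 %

n(HCl) per titration = 0.02876 × 0.1640 = 4.717 × 10^-3 mol
n(NaHCO3) in each aliquot = 4.717 × 10^-3 mol (1:1 ratio)
n(NaHCO3) in the whole flask = 4.717 × 10^-3 × 100.0/25.00 = 0.01887 mol
mass of NaHCO3 = 0.01887 × 84.01 = 1.585 g
% NaHCO3 = 1.585 / 1.668 × 100 = 95.02 %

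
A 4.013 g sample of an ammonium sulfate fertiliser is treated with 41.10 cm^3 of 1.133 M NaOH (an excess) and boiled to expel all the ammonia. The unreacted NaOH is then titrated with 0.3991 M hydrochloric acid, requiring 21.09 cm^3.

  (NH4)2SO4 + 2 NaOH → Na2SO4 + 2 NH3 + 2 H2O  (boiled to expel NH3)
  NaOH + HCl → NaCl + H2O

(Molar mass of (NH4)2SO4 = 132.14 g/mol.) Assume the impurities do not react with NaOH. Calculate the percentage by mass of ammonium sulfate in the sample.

62.81 %

n(NaOH) added = 0.04110 × 1.133 = 0.04657 mol
n(HCl) used in back-titration = 0.02109 × 0.3991 = 8.417 × 10^-3 mol
n(NaOH) left over = 8.417 × 10^-3 mol (1:1 ratio)
n(NaOH) consumed by analyte = 0.04657 − 8.417 × 10^-3 = 0.03815 mol
From the 1:2 ratio, n((NH4)2SO4) = 1/2 × 0.03815 = 0.01907 mol
mass of (NH4)2SO4 = 0.01907 × 132.14 = 2.521 g
% (NH4)2SO4 = 2.521 / 4.013 × 100 = 62.81 %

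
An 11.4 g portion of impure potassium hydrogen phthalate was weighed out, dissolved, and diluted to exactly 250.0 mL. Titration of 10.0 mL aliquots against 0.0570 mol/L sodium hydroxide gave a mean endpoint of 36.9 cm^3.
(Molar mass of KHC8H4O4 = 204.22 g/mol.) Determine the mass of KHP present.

KHC8H4O4 + NaOH → KNaC8H4O4 + H2O
n(NaOH) per titration = 0.0369 × 0.0570 = 2.10 × 10^-3 mol
n(KHC8H4O4) in each aliquot = 2.10 × 10^-3 mol (1:1 ratio)
n(KHC8H4O4) in the whole flask = 2.10 × 10^-3 × 250.0/10.0 = 0.0526 mol
mass of KHC8H4O4 = 0.0526 × 204.22 = 10.7 g

10.7 g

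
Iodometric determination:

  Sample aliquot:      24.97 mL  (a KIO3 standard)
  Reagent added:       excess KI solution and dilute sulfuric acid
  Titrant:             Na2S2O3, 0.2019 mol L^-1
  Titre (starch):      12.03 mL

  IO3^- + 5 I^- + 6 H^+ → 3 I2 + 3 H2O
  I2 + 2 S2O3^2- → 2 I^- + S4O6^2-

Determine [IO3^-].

n(S2O3^2-) = 0.01203 × 0.2019 = 2.429 × 10^-3 mol
n(I2) = n(S2O3^2-)/2 = 1.214 × 10^-3 mol
From the 1:3 ratio, n(IO3^-) in the aliquot = 1/3 × 1.214 × 10^-3 = 4.048 × 10^-4 mol
[IO3^-] = 4.048 × 10^-4 / 0.02497 = 0.01621 mol/L

0.01621 mol/L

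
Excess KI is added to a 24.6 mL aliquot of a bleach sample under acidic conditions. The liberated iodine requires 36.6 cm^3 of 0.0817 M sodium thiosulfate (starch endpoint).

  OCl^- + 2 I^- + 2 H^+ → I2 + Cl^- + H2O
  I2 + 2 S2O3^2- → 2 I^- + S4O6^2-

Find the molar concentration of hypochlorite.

n(S2O3^2-) = 0.0366 × 0.0817 = 2.99 × 10^-3 mol
n(I2) = n(S2O3^2-)/2 = 1.50 × 10^-3 mol
n(OCl^-) in the aliquot = 1.50 × 10^-3 mol (1:1 ratio)
[OCl^-] = 1.50 × 10^-3 / 0.0246 = 0.0608 mol/L

0.0608 M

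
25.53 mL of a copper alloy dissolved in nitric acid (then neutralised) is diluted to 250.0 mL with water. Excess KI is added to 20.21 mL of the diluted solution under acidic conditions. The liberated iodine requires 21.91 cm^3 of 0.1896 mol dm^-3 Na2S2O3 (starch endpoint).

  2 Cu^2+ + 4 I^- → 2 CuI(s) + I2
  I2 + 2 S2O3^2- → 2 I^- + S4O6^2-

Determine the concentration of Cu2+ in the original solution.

n(S2O3^2-) = 0.02191 × 0.1896 = 4.154 × 10^-3 mol
n(I2) = n(S2O3^2-)/2 = 2.077 × 10^-3 mol
From the 2:1 ratio, n(Cu2+) in the aliquot = 2/1 × 2.077 × 10^-3 = 4.154 × 10^-3 mol
[Cu2+]_dilute = 4.154 × 10^-3 / 0.02021 = 0.2055 mol/L
[Cu2+]_original = 0.2055 × 250.0/25.53 = 2.013 mol/L

2.013 mol/L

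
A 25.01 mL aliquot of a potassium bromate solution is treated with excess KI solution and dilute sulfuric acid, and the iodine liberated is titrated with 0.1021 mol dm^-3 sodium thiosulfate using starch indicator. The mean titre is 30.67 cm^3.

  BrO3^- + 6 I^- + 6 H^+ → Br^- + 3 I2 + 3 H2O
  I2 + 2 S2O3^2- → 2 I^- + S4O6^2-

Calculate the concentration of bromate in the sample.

0.02087 mol/L

n(S2O3^2-) = 0.03067 × 0.1021 = 3.131 × 10^-3 mol
n(I2) = n(S2O3^2-)/2 = 1.566 × 10^-3 mol
From the 1:3 ratio, n(BrO3^-) in the aliquot = 1/3 × 1.566 × 10^-3 = 5.219 × 10^-4 mol
[BrO3^-] = 5.219 × 10^-4 / 0.02501 = 0.02087 mol/L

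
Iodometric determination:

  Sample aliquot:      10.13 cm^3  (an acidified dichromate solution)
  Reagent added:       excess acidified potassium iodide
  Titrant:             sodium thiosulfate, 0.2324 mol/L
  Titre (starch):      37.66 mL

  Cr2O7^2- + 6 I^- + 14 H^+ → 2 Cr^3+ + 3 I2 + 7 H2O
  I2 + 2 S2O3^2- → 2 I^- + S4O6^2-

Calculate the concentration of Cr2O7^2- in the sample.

0.1440 mol/L

n(S2O3^2-) = 0.03766 × 0.2324 = 8.752 × 10^-3 mol
n(I2) = n(S2O3^2-)/2 = 4.376 × 10^-3 mol
From the 1:3 ratio, n(Cr2O7^2-) in the aliquot = 1/3 × 4.376 × 10^-3 = 1.459 × 10^-3 mol
[Cr2O7^2-] = 1.459 × 10^-3 / 0.01013 = 0.1440 mol/L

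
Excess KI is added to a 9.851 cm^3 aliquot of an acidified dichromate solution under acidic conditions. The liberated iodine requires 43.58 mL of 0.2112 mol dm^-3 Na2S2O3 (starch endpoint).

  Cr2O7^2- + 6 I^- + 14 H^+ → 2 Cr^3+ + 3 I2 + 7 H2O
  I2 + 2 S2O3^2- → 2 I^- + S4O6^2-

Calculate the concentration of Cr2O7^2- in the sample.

0.1557 mol/L

n(S2O3^2-) = 0.04358 × 0.2112 = 9.204 × 10^-3 mol
n(I2) = n(S2O3^2-)/2 = 4.602 × 10^-3 mol
From the 1:3 ratio, n(Cr2O7^2-) in the aliquot = 1/3 × 4.602 × 10^-3 = 1.534 × 10^-3 mol
[Cr2O7^2-] = 1.534 × 10^-3 / 0.009851 = 0.1557 mol/L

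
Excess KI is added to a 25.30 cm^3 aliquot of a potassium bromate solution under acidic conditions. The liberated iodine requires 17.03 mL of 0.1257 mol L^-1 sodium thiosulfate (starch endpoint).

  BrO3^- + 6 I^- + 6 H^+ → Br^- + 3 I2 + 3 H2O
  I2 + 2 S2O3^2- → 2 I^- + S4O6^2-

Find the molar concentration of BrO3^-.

0.01410 mol/L

n(S2O3^2-) = 0.01703 × 0.1257 = 2.141 × 10^-3 mol
n(I2) = n(S2O3^2-)/2 = 1.070 × 10^-3 mol
From the 1:3 ratio, n(BrO3^-) in the aliquot = 1/3 × 1.070 × 10^-3 = 3.568 × 10^-4 mol
[BrO3^-] = 3.568 × 10^-4 / 0.02530 = 0.01410 mol/L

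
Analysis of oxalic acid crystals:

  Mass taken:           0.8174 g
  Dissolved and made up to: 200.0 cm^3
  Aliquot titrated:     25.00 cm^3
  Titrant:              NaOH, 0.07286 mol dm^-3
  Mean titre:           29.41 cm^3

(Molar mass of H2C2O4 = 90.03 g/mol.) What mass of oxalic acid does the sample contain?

H2C2O4 + 2 NaOH → Na2C2O4 + 2 H2O
n(NaOH) per titration = 0.02941 × 0.07286 = 2.143 × 10^-3 mol
From the 1:2 ratio, n(H2C2O4) in each aliquot = 1/2 × 2.143 × 10^-3 = 1.071 × 10^-3 mol
n(H2C2O4) in the whole flask = 1.071 × 10^-3 × 200.0/25.00 = 8.571 × 10^-3 mol
mass of H2C2O4 = 8.571 × 10^-3 × 90.03 = 0.7717 g

0.7717 g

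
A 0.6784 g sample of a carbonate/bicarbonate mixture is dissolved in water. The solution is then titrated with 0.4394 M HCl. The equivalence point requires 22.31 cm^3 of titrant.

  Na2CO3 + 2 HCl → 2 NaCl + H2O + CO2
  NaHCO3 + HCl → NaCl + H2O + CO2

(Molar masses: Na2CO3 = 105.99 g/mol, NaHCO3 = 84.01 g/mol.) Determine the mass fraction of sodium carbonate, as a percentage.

n(HCl) = 0.02231 × 0.4394 = 9.803 × 10^-3 mol
Let x = n(Na2CO3), y = n(NaHCO3).
Titrant: 2x + 1y = 9.803 × 10^-3;  mass: 105.99x + 84.01y = 0.6784
Solving, x = 2.340 × 10^-3 mol, y = 5.123 × 10^-3 mol
mass of Na2CO3 = 2.340 × 10^-3 × 105.99 = 0.2480 g
% Na2CO3 = 0.2480 / 0.6784 × 100 = 36.56 %

36.56 %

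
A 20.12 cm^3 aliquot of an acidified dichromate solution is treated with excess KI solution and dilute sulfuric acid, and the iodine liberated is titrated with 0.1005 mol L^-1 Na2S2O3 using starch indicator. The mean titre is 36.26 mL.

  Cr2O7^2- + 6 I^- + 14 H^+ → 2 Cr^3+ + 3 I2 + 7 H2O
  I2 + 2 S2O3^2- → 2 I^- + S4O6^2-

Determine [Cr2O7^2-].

n(S2O3^2-) = 0.03626 × 0.1005 = 3.644 × 10^-3 mol
n(I2) = n(S2O3^2-)/2 = 1.822 × 10^-3 mol
From the 1:3 ratio, n(Cr2O7^2-) in the aliquot = 1/3 × 1.822 × 10^-3 = 6.074 × 10^-4 mol
[Cr2O7^2-] = 6.074 × 10^-4 / 0.02012 = 0.03019 mol/L

0.03019 mol/L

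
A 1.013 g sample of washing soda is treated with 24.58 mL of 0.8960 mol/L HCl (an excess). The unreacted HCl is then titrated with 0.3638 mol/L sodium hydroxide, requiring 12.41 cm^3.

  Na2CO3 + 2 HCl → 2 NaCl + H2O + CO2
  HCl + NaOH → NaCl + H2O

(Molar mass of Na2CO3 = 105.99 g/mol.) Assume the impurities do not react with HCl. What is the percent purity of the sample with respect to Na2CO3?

n(HCl) added = 0.02458 × 0.8960 = 0.02202 mol
n(NaOH) used in back-titration = 0.01241 × 0.3638 = 4.515 × 10^-3 mol
n(HCl) left over = 4.515 × 10^-3 mol (1:1 ratio)
n(HCl) consumed by analyte = 0.02202 − 4.515 × 10^-3 = 0.01751 mol
From the 1:2 ratio, n(Na2CO3) = 1/2 × 0.01751 = 8.754 × 10^-3 mol
mass of Na2CO3 = 8.754 × 10^-3 × 105.99 = 0.9279 g
% Na2CO3 = 0.9279 / 1.013 × 100 = 91.60 %

91.60 %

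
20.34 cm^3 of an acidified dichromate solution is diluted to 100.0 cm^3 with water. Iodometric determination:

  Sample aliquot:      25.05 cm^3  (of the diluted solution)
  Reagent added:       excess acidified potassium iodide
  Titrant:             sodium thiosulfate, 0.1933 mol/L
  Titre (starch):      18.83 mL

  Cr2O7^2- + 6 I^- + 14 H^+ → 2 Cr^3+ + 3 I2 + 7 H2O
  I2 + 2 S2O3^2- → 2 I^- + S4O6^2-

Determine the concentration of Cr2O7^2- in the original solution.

0.1191 mol/L

n(S2O3^2-) = 0.01883 × 0.1933 = 3.640 × 10^-3 mol
n(I2) = n(S2O3^2-)/2 = 1.820 × 10^-3 mol
From the 1:3 ratio, n(Cr2O7^2-) in the aliquot = 1/3 × 1.820 × 10^-3 = 6.066 × 10^-4 mol
[Cr2O7^2-]_dilute = 6.066 × 10^-4 / 0.02505 = 0.02422 mol/L
[Cr2O7^2-]_original = 0.02422 × 100.0/20.34 = 0.1191 mol/L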